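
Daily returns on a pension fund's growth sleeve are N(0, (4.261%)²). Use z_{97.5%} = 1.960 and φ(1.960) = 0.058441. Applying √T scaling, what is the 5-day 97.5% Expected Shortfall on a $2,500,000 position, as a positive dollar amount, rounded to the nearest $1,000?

$557,000

σ_{5d} = 4.261% × √5 = 9.528%.
ES multiplier = φ(z)/(1−α) = 0.058441/0.025 = 2.338.
ES = 9.528% × 2.338 = 22.276%; on $2,500,000: $556,900.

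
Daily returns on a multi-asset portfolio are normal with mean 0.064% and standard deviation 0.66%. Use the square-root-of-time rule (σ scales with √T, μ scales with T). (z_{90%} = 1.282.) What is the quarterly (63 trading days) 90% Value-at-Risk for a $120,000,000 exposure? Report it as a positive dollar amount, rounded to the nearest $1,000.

$3,221,000

σ_{63d} = 0.66% × √63 = 5.239%; μ_{63d} = 63 × 0.064% = 4.032%.
VaR = −(4.032%) + 1.282 × 5.239% = 2.684%.
On $120,000,000: 0.02684 × $120,000,000 = $3,220,800.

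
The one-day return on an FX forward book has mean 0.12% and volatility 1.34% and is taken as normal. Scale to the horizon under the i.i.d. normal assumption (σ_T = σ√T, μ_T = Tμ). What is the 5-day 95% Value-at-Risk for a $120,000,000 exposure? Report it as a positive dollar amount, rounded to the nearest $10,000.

$5,190,000

At 95%, z = 1.645.
σ_{5d} = 1.34% × √5 = 2.996%; μ_{5d} = 5 × 0.12% = 0.600%.
VaR = −(0.600%) + 1.645 × 2.996% = 4.328%.
On $120,000,000: 0.04328 × $120,000,000 = $5,193,600.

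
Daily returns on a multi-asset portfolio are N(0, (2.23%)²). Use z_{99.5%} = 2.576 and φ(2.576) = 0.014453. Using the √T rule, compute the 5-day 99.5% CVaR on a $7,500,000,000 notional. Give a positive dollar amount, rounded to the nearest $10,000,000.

$1,080,000,000

σ_{5d} = 2.23% × √5 = 4.986%.
ES multiplier = φ(z)/(1−α) = 0.014453/0.005 = 2.891.
ES = 4.986% × 2.891 = 14.415%; on $7,500,000,000: $1,081,125,000.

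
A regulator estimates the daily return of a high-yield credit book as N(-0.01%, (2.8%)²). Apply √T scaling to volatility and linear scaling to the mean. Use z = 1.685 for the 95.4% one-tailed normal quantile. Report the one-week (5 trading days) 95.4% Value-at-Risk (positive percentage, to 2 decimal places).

10.60%

σ_{5d} = 2.8% × √5 = 6.261%; μ_{5d} = 5 × -0.01% = -0.050%.
VaR = −(-0.050%) + 1.685 × 6.261% = 10.600%.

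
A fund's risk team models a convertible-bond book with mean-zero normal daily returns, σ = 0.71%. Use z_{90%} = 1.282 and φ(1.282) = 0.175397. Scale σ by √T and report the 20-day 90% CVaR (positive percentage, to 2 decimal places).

σ_{20d} = 0.71% × √20 = 3.175%.
ES multiplier = φ(z)/(1−α) = 0.175397/0.1 = 1.754.
ES = 3.175% × 1.754 = 5.569%.

5.57%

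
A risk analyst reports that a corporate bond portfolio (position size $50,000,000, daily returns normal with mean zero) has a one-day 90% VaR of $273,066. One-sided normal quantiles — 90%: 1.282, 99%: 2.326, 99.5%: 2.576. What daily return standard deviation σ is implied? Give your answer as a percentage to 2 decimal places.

0.43%

VaR as a fraction: $273,066 / $50,000,000 = 0.546%.
σ = VaR / z = 0.546% / 1.282 = 0.426%.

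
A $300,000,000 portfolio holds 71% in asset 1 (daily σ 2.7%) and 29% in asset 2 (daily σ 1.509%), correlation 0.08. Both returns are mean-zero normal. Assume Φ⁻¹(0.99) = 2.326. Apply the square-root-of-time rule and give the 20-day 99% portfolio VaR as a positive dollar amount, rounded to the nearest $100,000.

$62,400,000

σ_p = √(0.71²·2.7² + 0.29²·1.509² + 2·0.08·0.71·0.29·2.7·1.509) = 2.000%.
σ_{20d} = 2.000% × √20 = 8.944%.
VaR = 2.326 × 8.944% = 20.804%; on $300,000,000 that is $62,412,000.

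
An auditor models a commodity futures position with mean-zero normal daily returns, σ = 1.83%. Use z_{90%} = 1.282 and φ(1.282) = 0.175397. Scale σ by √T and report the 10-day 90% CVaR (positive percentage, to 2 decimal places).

10.15%

σ_{10d} = 1.83% × √10 = 5.787%.
ES multiplier = φ(z)/(1−α) = 0.175397/0.1 = 1.754.
ES = 5.787% × 1.754 = 10.150%.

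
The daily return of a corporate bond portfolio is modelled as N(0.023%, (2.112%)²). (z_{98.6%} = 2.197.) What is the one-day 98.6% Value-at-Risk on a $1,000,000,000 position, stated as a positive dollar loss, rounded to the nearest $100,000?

$46,200,000

VaR = −μ + z·σ = −(0.023%) + 2.197 × 2.112% = 4.617%.
On $1,000,000,000: 0.04617 × $1,000,000,000 = $46,170,000.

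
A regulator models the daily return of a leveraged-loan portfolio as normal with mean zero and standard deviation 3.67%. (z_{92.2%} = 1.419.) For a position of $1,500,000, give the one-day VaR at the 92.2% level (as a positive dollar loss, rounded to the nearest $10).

VaR = z·σ = 1.419 × 3.67% = 5.208%.
On $1,500,000: 0.05208 × $1,500,000 = $78,120.

$78,120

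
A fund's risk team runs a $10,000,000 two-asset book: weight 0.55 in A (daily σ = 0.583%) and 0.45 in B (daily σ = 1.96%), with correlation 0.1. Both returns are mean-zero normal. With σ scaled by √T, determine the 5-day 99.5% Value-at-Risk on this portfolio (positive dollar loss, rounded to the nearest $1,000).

σ_p = √(0.55²·0.583² + 0.45²·1.96² + 2·0.1·0.55·0.45·0.583·1.96) = 0.968%.
σ_{5d} = 0.968% × √5 = 2.165%.
z(99.5%) = 2.576.
VaR = 2.576 × 2.165% = 5.577%; on $10,000,000 that is $557,700.

$558,000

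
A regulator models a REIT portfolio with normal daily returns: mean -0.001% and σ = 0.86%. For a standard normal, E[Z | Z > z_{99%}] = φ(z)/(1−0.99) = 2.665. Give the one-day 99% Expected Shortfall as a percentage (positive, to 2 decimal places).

2.29%

ES = −(-0.001%) + 0.86% × 2.665 = 2.293%.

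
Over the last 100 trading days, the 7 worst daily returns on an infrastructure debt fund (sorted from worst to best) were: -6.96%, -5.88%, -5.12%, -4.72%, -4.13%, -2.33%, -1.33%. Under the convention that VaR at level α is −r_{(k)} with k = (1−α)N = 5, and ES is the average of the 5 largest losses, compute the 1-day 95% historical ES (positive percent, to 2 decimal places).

The 5 worst returns sum to -26.81%.
ES = −(-26.81%) / 5 = 5.362% ≈ 5.36%.

5.36%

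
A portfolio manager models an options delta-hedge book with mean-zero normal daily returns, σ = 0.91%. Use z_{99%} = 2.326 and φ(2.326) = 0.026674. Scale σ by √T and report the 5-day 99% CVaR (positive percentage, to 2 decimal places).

5.43%

σ_{5d} = 0.91% × √5 = 2.035%.
ES multiplier = φ(z)/(1−α) = 0.026674/0.01 = 2.667.
ES = 2.035% × 2.667 = 5.427%.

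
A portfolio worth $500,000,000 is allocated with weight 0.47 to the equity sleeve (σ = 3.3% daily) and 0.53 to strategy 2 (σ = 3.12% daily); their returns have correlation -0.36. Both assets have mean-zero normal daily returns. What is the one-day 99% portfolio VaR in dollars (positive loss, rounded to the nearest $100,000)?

$21,100,000

σ_p² = 0.47²·3.3² + 0.53²·3.12² + 2·-0.36·0.47·0.53·3.3·3.12 = 3.2934 (%²).
σ_p = √3.2934 = 1.815%.
At 99%, z = 2.326.
VaR = 2.326 × 1.815% = 4.222%; on $500,000,000 that is $21,110,000.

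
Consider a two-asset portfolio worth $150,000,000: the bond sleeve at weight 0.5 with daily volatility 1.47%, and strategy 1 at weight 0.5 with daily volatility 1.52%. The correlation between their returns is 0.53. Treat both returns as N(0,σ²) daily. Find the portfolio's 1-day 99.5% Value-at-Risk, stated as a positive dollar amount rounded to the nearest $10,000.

$5,050,000

σ_p² = 0.5²·1.47² + 0.5²·1.52² + 2·0.53·0.5·0.5·1.47·1.52 = 1.7099 (%²).
σ_p = √1.7099 = 1.308%.
At 99.5%, z = 2.576.
VaR = 2.576 × 1.308% = 3.369%; on $150,000,000 that is $5,053,500.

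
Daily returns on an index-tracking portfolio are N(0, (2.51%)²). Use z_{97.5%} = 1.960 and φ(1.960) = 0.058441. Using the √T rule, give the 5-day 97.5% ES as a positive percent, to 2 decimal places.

σ_{5d} = 2.51% × √5 = 5.613%.
ES multiplier = φ(z)/(1−α) = 0.058441/0.025 = 2.338.
ES = 5.613% × 2.338 = 13.123%.

13.12%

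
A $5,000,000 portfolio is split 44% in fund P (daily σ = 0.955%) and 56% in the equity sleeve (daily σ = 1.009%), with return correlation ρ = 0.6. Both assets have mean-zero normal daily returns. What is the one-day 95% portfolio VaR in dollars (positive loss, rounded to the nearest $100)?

$72,700

σ_p² = 0.44²·0.955² + 0.56²·1.009² + 2·0.6·0.44·0.56·0.955·1.009 = 0.7808 (%²).
σ_p = √0.7808 = 0.884%.
At 95%, z = 1.645.
VaR = 1.645 × 0.884% = 1.454%; on $5,000,000 that is $72,700.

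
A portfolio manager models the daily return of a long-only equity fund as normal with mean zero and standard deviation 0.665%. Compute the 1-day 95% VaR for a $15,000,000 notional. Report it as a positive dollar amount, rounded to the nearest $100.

At 95% one-sided, z = 1.645.
VaR = z·σ = 1.645 × 0.665% = 1.094%.
On $15,000,000: 0.01094 × $15,000,000 = $164,100.

$164,100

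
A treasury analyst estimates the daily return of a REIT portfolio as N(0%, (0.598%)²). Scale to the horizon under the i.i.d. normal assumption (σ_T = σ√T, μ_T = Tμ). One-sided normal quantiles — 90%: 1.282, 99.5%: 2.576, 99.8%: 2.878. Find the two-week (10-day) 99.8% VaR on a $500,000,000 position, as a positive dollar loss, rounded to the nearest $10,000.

σ_{10d} = 0.598% × √10 = 1.891%.
VaR = 2.878 × 1.891% = 5.442%.
On $500,000,000: 0.05442 × $500,000,000 = $27,210,000.

$27,210,000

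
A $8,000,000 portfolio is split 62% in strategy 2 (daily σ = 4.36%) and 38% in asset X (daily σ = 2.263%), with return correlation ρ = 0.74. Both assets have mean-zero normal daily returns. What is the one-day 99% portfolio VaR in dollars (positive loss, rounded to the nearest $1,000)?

σ_p² = 0.62²·4.36² + 0.38²·2.263² + 2·0.74·0.62·0.38·4.36·2.263 = 11.4872 (%²).
σ_p = √11.4872 = 3.389%.
At 99%, z = 2.326.
VaR = 2.326 × 3.389% = 7.883%; on $8,000,000 that is $630,640.

$631,000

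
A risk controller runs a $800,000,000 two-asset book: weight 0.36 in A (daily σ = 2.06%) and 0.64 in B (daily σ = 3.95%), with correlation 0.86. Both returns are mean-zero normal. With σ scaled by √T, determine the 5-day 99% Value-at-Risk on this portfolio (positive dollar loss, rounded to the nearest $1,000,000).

σ_p = √(0.36²·2.06² + 0.64²·3.95² + 2·0.86·0.36·0.64·2.06·3.95) = 3.188%.
σ_{5d} = 3.188% × √5 = 7.129%.
z(99%) = 2.326.
VaR = 2.326 × 7.129% = 16.582%; on $800,000,000 that is $132,656,000.

$133,000,000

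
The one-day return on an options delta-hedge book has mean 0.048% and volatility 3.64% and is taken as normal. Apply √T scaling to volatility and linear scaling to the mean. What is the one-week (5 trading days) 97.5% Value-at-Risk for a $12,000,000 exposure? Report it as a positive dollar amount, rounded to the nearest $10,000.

$1,890,000

At 97.5%, z = 1.960.
σ_{5d} = 3.64% × √5 = 8.139%; μ_{5d} = 5 × 0.048% = 0.240%.
VaR = −(0.240%) + 1.960 × 8.139% = 15.712%.
On $12,000,000: 0.15712 × $12,000,000 = $1,885,440.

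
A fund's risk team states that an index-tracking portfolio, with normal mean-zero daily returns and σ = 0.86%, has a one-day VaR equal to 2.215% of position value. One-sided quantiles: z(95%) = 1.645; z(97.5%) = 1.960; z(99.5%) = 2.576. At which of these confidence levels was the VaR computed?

Implied z = VaR/σ = 2.215 / 0.86 = 2.576.
This matches z(99.5%) = 2.576.

99.5%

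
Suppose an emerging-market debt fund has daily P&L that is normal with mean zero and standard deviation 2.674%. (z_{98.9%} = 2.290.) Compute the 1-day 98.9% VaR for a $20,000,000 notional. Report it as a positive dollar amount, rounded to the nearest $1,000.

$1,225,000

VaR = z·σ = 2.290 × 2.674% = 6.123%.
On $20,000,000: 0.06123 × $20,000,000 = $1,224,600.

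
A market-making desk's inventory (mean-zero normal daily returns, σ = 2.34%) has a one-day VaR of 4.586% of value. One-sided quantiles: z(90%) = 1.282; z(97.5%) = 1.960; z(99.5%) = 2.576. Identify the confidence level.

Implied z = VaR/σ = 4.586 / 2.34 = 1.960.
This matches z(97.5%) = 1.960.

97.5%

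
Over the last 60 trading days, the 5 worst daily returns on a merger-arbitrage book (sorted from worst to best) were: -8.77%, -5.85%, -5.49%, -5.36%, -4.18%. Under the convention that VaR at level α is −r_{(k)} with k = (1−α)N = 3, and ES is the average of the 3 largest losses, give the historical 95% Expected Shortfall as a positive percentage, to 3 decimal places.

6.703%

The 3 worst returns sum to -20.11%.
ES = −(-20.11%) / 3 = 6.7033…% ≈ 6.703%.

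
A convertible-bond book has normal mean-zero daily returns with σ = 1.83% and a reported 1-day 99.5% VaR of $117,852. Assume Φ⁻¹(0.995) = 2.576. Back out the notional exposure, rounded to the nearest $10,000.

$2,500,000

VaR as a fraction of value: z·σ = 2.576 × 1.83% = 4.71408%.
Position = $117,852 / 0.0471408 = $2,500,000.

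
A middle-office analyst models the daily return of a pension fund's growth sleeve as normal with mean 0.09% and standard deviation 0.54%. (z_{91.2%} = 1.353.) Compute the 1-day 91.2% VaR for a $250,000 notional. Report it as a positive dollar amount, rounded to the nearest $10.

VaR = −μ + z·σ = −(0.09%) + 1.353 × 0.54% = 0.641%.
On $250,000: 0.00641 × $250,000 = $1,602.

$1,600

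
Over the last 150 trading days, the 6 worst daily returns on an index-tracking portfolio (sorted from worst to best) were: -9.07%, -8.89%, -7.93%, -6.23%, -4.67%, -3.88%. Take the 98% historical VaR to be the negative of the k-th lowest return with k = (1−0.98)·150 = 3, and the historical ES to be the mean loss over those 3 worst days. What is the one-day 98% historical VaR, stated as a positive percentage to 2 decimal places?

7.93%

k = 3; the 3rd lowest return is -7.93%, so VaR = 7.93%.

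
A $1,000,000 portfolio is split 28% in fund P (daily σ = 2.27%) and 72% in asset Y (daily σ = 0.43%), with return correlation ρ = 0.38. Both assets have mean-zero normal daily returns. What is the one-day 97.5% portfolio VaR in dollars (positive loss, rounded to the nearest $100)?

$15,800

σ_p² = 0.28²·2.27² + 0.72²·0.43² + 2·0.38·0.28·0.72·2.27·0.43 = 0.6494 (%²).
σ_p = √0.6494 = 0.806%.
At 97.5%, z = 1.960.
VaR = 1.960 × 0.806% = 1.580%; on $1,000,000 that is $15,800.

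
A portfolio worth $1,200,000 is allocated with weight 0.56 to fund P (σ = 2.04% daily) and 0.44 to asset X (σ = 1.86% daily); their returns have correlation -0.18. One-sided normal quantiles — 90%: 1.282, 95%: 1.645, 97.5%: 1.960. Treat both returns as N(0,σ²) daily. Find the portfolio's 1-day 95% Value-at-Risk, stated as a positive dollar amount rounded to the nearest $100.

σ_p² = 0.56²·2.04² + 0.44²·1.86² + 2·-0.18·0.56·0.44·2.04·1.86 = 1.6383 (%²).
σ_p = √1.6383 = 1.280%.
VaR = 1.645 × 1.280% = 2.106%; on $1,200,000 that is $25,272.

$25,300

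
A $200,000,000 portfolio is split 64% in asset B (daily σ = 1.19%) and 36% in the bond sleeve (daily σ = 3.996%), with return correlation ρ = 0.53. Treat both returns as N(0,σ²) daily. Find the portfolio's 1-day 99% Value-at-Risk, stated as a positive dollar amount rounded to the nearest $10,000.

$9,080,000

σ_p² = 0.64²·1.19² + 0.36²·3.996² + 2·0.53·0.64·0.36·1.19·3.996 = 3.8108 (%²).
σ_p = √3.8108 = 1.952%.
At 99%, z = 2.326.
VaR = 2.326 × 1.952% = 4.540%; on $200,000,000 that is $9,080,000.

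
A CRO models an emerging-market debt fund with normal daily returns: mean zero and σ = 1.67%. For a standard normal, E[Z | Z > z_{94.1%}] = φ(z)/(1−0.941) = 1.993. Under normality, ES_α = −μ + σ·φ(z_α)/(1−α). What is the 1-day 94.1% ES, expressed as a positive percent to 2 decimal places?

ES = 1.67% × 1.993 = 3.328%.

3.33%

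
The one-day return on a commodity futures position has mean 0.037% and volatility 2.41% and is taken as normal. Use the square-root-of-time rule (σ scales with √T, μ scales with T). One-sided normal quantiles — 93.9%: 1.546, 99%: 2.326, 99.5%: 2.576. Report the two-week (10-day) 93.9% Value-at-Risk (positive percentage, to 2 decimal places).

11.41%

σ_{10d} = 2.41% × √10 = 7.621%; μ_{10d} = 10 × 0.037% = 0.370%.
VaR = −(0.370%) + 1.546 × 7.621% = 11.412%.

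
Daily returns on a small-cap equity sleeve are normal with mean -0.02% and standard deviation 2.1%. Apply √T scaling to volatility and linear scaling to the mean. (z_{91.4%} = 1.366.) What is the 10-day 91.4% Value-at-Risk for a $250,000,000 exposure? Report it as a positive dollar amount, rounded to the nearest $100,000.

$23,200,000

σ_{10d} = 2.1% × √10 = 6.641%; μ_{10d} = 10 × -0.02% = -0.200%.
VaR = −(-0.200%) + 1.366 × 6.641% = 9.272%.
On $250,000,000: 0.09272 × $250,000,000 = $23,180,000.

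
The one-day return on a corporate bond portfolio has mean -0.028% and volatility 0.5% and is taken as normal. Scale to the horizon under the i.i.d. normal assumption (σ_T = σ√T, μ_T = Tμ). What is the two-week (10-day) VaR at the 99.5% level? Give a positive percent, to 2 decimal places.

At 99.5%, z = 2.576.
σ_{10d} = 0.5% × √10 = 1.581%; μ_{10d} = 10 × -0.028% = -0.280%.
VaR = −(-0.280%) + 2.576 × 1.581% = 4.353%.

4.35%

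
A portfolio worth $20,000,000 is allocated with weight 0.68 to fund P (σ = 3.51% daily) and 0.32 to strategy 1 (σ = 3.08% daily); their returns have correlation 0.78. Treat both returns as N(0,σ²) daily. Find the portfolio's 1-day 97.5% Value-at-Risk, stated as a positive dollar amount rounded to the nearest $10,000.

$1,260,000

σ_p² = 0.68²·3.51² + 0.32²·3.08² + 2·0.78·0.68·0.32·3.51·3.08 = 10.3380 (%²).
σ_p = √10.3380 = 3.215%.
At 97.5%, z = 1.960.
VaR = 1.960 × 3.215% = 6.301%; on $20,000,000 that is $1,260,200.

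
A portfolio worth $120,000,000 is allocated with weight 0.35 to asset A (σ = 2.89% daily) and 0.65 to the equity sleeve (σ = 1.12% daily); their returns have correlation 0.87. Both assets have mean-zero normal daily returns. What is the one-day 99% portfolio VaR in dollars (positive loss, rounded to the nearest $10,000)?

σ_p² = 0.35²·2.89² + 0.65²·1.12² + 2·0.87·0.35·0.65·2.89·1.12 = 2.8344 (%²).
σ_p = √2.8344 = 1.684%.
At 99%, z = 2.326.
VaR = 2.326 × 1.684% = 3.917%; on $120,000,000 that is $4,700,400.

$4,700,000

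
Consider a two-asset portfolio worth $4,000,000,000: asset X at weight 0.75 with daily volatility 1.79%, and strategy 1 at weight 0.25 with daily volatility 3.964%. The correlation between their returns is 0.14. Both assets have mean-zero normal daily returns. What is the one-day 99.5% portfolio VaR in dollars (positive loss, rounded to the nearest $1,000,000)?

$183,000,000

σ_p² = 0.75²·1.79² + 0.25²·3.964² + 2·0.14·0.75·0.25·1.79·3.964 = 3.1569 (%²).
σ_p = √3.1569 = 1.777%.
At 99.5%, z = 2.576.
VaR = 2.576 × 1.777% = 4.578%; on $4,000,000,000 that is $183,120,000.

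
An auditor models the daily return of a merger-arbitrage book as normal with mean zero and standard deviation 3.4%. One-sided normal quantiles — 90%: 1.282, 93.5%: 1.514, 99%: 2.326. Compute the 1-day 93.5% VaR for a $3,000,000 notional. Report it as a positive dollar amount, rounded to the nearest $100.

$154,400

VaR = z·σ = 1.514 × 3.4% = 5.148%.
On $3,000,000: 0.05148 × $3,000,000 = $154,440.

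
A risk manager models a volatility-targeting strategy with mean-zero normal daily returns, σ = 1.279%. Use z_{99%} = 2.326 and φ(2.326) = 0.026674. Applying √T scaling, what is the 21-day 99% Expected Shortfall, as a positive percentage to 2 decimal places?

σ_{21d} = 1.279% × √21 = 5.861%.
ES multiplier = φ(z)/(1−α) = 0.026674/0.01 = 2.667.
ES = 5.861% × 2.667 = 15.631%.

15.63%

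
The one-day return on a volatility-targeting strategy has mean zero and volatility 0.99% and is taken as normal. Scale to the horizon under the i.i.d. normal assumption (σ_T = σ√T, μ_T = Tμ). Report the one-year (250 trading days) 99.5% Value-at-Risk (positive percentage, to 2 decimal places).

40.32%

At 99.5%, z = 2.576.
σ_{250d} = 0.99% × √250 = 15.653%.
VaR = 2.576 × 15.653% = 40.322%.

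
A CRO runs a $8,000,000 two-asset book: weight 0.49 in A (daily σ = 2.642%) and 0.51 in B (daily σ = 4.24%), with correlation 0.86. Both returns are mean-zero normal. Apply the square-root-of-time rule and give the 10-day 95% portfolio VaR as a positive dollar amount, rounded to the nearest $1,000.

$1,391,000

σ_p = √(0.49²·2.642² + 0.51²·4.24² + 2·0.86·0.49·0.51·2.642·4.24) = 3.342%.
σ_{10d} = 3.342% × √10 = 10.568%.
z(95%) = 1.645.
VaR = 1.645 × 10.568% = 17.384%; on $8,000,000 that is $1,390,720.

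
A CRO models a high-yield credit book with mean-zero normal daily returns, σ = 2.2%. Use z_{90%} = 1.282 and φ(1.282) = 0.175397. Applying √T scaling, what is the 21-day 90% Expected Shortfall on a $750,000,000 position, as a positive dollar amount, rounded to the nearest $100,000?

σ_{21d} = 2.2% × √21 = 10.082%.
ES multiplier = φ(z)/(1−α) = 0.175397/0.1 = 1.754.
ES = 10.082% × 1.754 = 17.684%; on $750,000,000: $132,630,000.

$132,600,000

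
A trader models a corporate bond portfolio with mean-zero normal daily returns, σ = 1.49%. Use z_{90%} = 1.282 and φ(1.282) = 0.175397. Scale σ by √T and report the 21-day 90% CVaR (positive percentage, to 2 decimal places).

σ_{21d} = 1.49% × √21 = 6.828%.
ES multiplier = φ(z)/(1−α) = 0.175397/0.1 = 1.754.
ES = 6.828% × 1.754 = 11.976%.

11.98%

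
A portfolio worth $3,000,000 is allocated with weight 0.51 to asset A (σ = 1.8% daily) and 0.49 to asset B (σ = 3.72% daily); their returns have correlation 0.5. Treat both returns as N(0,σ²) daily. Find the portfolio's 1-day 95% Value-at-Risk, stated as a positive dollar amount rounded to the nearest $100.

σ_p² = 0.51²·1.8² + 0.49²·3.72² + 2·0.5·0.51·0.49·1.8·3.72 = 5.8387 (%²).
σ_p = √5.8387 = 2.416%.
At 95%, z = 1.645.
VaR = 1.645 × 2.416% = 3.974%; on $3,000,000 that is $119,220.

$119,200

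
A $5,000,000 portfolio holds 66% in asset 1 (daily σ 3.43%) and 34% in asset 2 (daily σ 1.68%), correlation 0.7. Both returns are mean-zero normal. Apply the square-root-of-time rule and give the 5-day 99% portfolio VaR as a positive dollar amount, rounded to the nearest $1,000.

$701,000

σ_p = √(0.66²·3.43² + 0.34²·1.68² + 2·0.7·0.66·0.34·3.43·1.68) = 2.695%.
σ_{5d} = 2.695% × √5 = 6.026%.
z(99%) = 2.326.
VaR = 2.326 × 6.026% = 14.016%; on $5,000,000 that is $700,800.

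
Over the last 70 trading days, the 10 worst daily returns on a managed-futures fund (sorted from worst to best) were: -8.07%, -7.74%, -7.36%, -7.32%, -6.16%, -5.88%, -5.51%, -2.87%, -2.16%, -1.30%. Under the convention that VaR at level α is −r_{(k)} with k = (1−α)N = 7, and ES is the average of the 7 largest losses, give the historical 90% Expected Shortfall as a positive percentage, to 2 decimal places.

The 7 worst returns sum to -48.04%.
ES = −(-48.04%) / 7 = 6.8628…% ≈ 6.86%.

6.86%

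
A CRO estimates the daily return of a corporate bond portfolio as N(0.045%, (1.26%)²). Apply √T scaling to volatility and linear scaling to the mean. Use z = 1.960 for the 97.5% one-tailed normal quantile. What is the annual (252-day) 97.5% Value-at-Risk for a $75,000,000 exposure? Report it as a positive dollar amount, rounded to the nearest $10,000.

σ_{252d} = 1.26% × √252 = 20.002%; μ_{252d} = 252 × 0.045% = 11.340%.
VaR = −(11.340%) + 1.960 × 20.002% = 27.864%.
On $75,000,000: 0.27864 × $75,000,000 = $20,898,000.

$20,900,000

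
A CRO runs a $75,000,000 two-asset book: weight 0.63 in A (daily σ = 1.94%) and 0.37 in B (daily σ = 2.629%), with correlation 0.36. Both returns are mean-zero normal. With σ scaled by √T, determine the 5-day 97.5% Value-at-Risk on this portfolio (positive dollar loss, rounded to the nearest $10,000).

$5,970,000

σ_p = √(0.63²·1.94² + 0.37²·2.629² + 2·0.36·0.63·0.37·1.94·2.629) = 1.815%.
σ_{5d} = 1.815% × √5 = 4.058%.
z(97.5%) = 1.960.
VaR = 1.960 × 4.058% = 7.954%; on $75,000,000 that is $5,965,500.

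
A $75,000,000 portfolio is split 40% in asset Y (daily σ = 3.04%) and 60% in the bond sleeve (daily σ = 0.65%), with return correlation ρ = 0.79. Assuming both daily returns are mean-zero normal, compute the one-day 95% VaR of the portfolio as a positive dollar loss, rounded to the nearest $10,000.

σ_p² = 0.4²·3.04² + 0.6²·0.65² + 2·0.79·0.4·0.6·3.04·0.65 = 2.3801 (%²).
σ_p = √2.3801 = 1.543%.
At 95%, z = 1.645.
VaR = 1.645 × 1.543% = 2.538%; on $75,000,000 that is $1,903,500.

$1,900,000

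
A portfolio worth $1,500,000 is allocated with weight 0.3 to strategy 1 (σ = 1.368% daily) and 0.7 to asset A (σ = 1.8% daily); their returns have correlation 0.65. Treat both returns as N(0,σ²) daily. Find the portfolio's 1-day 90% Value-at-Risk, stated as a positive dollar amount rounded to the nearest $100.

$30,000

σ_p² = 0.3²·1.368² + 0.7²·1.8² + 2·0.65·0.3·0.7·1.368·1.8 = 2.4283 (%²).
σ_p = √2.4283 = 1.558%.
At 90%, z = 1.282.
VaR = 1.282 × 1.558% = 1.997%; on $1,500,000 that is $29,955.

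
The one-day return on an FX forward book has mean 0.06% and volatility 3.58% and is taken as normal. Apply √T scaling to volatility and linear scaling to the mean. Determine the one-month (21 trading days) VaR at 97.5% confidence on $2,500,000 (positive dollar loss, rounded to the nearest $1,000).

$772,000

At 97.5%, z = 1.960.
σ_{21d} = 3.58% × √21 = 16.406%; μ_{21d} = 21 × 0.06% = 1.260%.
VaR = −(1.260%) + 1.960 × 16.406% = 30.896%.
On $2,500,000: 0.30896 × $2,500,000 = $772,400.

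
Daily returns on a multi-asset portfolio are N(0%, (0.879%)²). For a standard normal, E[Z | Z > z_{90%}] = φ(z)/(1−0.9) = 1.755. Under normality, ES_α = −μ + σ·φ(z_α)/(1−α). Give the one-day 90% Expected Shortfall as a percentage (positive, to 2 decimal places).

ES = 0.879% × 1.755 = 1.543%.

1.54%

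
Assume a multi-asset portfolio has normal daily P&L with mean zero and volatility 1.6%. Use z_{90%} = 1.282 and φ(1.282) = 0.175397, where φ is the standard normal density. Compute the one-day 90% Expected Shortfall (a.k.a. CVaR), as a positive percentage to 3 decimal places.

2.806%

Tail multiplier: φ(z)/(1−α) = 0.175397 / 0.1 = 1.754.
ES = 1.6% × 1.754 = 2.806%.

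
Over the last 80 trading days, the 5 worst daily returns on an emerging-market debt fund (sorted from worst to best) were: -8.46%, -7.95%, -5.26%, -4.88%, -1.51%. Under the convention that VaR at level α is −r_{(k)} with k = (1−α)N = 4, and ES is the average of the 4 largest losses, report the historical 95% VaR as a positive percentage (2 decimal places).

k = 4; the 4th lowest return is -4.88%, so VaR = 4.88%.

4.88%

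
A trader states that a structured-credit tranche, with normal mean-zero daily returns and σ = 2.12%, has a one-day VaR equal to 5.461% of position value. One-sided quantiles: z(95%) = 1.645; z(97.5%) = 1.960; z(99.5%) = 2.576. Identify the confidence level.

99.5%

Implied z = VaR/σ = 5.461 / 2.12 = 2.576.
This matches z(99.5%) = 2.576.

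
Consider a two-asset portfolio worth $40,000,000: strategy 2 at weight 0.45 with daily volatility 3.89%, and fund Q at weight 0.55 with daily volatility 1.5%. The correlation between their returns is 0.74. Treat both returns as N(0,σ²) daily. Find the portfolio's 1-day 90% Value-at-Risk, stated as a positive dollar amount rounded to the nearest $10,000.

$1,240,000

σ_p² = 0.45²·3.89² + 0.55²·1.5² + 2·0.74·0.45·0.55·3.89·1.5 = 5.8822 (%²).
σ_p = √5.8822 = 2.425%.
At 90%, z = 1.282.
VaR = 1.282 × 2.425% = 3.109%; on $40,000,000 that is $1,243,600.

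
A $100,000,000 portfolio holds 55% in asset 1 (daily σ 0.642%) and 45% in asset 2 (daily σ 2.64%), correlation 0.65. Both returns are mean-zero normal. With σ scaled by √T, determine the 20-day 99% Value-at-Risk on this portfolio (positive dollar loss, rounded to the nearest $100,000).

σ_p = √(0.55²·0.642² + 0.45²·2.64² + 2·0.65·0.55·0.45·0.642·2.64) = 1.443%.
σ_{20d} = 1.443% × √20 = 6.453%.
z(99%) = 2.326.
VaR = 2.326 × 6.453% = 15.010%; on $100,000,000 that is $15,010,000.

$15,000,000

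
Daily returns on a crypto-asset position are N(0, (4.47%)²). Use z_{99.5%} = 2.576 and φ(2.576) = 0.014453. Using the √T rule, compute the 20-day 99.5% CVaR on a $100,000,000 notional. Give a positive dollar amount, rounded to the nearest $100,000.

σ_{20d} = 4.47% × √20 = 19.990%.
ES multiplier = φ(z)/(1−α) = 0.014453/0.005 = 2.891.
ES = 19.990% × 2.891 = 57.791%; on $100,000,000: $57,791,000.

$57,800,000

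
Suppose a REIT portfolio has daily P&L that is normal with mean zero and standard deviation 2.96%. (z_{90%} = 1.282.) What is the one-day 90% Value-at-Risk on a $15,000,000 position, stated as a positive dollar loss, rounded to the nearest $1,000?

VaR = z·σ = 1.282 × 2.96% = 3.795%.
On $15,000,000: 0.03795 × $15,000,000 = $569,250.

$569,000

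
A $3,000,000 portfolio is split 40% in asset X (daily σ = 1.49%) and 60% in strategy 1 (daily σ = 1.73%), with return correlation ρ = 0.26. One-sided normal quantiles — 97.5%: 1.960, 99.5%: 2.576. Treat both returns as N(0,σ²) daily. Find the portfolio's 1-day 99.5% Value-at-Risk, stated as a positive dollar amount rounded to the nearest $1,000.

$102,000

σ_p² = 0.4²·1.49² + 0.6²·1.73² + 2·0.26·0.4·0.6·1.49·1.73 = 1.7544 (%²).
σ_p = √1.7544 = 1.325%.
VaR = 2.576 × 1.325% = 3.413%; on $3,000,000 that is $102,390.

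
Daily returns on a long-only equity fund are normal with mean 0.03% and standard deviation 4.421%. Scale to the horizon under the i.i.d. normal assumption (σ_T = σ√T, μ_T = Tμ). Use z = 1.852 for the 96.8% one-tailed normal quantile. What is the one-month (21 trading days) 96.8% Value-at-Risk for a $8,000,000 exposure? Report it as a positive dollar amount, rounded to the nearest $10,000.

σ_{21d} = 4.421% × √21 = 20.260%; μ_{21d} = 21 × 0.03% = 0.630%.
VaR = −(0.630%) + 1.852 × 20.260% = 36.892%.
On $8,000,000: 0.36892 × $8,000,000 = $2,951,360.

$2,950,000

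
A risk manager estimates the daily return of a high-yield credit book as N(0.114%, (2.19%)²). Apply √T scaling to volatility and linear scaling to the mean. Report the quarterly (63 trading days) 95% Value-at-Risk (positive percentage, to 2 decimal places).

At 95%, z = 1.645.
σ_{63d} = 2.19% × √63 = 17.383%; μ_{63d} = 63 × 0.114% = 7.182%.
VaR = −(7.182%) + 1.645 × 17.383% = 21.413%.

21.41%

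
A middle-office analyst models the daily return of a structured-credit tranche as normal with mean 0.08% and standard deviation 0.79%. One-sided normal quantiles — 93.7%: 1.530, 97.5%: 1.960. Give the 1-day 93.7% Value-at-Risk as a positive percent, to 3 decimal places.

1.129%

VaR = −μ + z·σ = −(0.08%) + 1.530 × 0.79% = 1.129%.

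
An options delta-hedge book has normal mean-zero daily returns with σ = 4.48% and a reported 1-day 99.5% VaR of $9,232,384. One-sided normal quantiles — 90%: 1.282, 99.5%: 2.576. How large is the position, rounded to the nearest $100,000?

$80,000,000

VaR as a fraction of value: z·σ = 2.576 × 4.48% = 11.5405%.
Position = $9,232,384 / 0.115405 = $80,000,000.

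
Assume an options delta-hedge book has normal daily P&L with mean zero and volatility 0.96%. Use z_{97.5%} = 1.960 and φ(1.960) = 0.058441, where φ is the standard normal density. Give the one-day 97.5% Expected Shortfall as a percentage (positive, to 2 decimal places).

Tail multiplier: φ(z)/(1−α) = 0.058441 / 0.025 = 2.338.
ES = 0.96% × 2.338 = 2.244%.

2.24%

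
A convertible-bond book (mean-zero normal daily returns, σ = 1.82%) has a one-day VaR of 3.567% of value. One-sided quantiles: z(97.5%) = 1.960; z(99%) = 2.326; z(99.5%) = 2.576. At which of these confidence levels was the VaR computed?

Implied z = VaR/σ = 3.567 / 1.82 = 1.960.
This matches z(97.5%) = 1.960.

97.5%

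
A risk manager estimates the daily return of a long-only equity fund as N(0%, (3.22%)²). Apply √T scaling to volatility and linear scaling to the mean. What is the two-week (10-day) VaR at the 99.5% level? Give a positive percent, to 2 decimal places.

At 99.5%, z = 2.576.
σ_{10d} = 3.22% × √10 = 10.183%.
VaR = 2.576 × 10.183% = 26.231%.

26.23%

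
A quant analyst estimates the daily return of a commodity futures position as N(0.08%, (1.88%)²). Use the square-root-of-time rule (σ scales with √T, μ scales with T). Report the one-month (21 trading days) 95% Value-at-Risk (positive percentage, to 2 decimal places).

At 95%, z = 1.645.
σ_{21d} = 1.88% × √21 = 8.615%; μ_{21d} = 21 × 0.08% = 1.680%.
VaR = −(1.680%) + 1.645 × 8.615% = 12.492%.

12.49%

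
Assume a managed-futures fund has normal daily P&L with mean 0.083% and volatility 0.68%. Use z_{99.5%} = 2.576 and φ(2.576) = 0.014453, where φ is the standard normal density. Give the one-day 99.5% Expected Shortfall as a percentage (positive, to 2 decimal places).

Tail multiplier: φ(z)/(1−α) = 0.014453 / 0.005 = 2.891.
ES = −(0.083%) + 0.68% × 2.891 = 1.883%.

1.88%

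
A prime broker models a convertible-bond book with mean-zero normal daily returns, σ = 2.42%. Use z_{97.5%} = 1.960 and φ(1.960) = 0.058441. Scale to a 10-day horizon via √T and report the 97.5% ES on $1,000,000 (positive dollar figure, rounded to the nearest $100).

σ_{10d} = 2.42% × √10 = 7.653%.
ES multiplier = φ(z)/(1−α) = 0.058441/0.025 = 2.338.
ES = 7.653% × 2.338 = 17.893%; on $1,000,000: $178,930.

$178,900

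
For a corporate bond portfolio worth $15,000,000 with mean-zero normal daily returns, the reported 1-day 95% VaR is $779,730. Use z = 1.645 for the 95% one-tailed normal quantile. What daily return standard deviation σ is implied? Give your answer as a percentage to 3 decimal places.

VaR as a fraction: $779,730 / $15,000,000 = 5.198%.
σ = VaR / z = 5.198% / 1.645 = 3.160%.

3.160%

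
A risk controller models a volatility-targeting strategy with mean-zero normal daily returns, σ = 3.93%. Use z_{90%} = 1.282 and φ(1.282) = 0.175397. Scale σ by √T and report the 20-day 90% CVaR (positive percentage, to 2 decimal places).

σ_{20d} = 3.93% × √20 = 17.575%.
ES multiplier = φ(z)/(1−α) = 0.175397/0.1 = 1.754.
ES = 17.575% × 1.754 = 30.827%.

30.83%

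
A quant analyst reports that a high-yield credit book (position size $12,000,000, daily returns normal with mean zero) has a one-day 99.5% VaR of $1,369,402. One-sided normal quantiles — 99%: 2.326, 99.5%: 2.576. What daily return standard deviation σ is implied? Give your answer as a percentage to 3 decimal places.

4.430%

VaR as a fraction: $1,369,402 / $12,000,000 = 11.412%.
σ = VaR / z = 11.412% / 2.576 = 4.430%.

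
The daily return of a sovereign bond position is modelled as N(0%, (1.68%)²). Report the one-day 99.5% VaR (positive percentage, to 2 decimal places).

4.33%

At 99.5% one-sided, z = 2.576.
VaR = z·σ = 2.576 × 1.68% = 4.328%.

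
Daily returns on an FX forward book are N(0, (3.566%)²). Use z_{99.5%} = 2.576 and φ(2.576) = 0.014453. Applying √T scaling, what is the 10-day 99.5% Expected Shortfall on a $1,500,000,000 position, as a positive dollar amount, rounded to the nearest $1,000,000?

σ_{10d} = 3.566% × √10 = 11.277%.
ES multiplier = φ(z)/(1−α) = 0.014453/0.005 = 2.891.
ES = 11.277% × 2.891 = 32.602%; on $1,500,000,000: $489,030,000.

$489,000,000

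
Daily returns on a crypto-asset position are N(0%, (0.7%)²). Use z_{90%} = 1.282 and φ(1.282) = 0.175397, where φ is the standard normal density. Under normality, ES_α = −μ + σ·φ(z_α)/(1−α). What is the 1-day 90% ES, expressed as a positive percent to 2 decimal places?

1.23%

Tail multiplier: φ(z)/(1−α) = 0.175397 / 0.1 = 1.754.
ES = 0.7% × 1.754 = 1.228%.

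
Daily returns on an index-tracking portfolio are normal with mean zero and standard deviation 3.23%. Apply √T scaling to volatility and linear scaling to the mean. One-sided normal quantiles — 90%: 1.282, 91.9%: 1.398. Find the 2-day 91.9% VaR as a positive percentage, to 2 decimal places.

σ_{2d} = 3.23% × √2 = 4.568%.
VaR = 1.398 × 4.568% = 6.386%.

6.39%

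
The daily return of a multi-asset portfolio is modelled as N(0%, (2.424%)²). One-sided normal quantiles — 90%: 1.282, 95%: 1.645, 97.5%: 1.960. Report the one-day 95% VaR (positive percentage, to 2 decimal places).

3.99%

VaR = z·σ = 1.645 × 2.424% = 3.987%.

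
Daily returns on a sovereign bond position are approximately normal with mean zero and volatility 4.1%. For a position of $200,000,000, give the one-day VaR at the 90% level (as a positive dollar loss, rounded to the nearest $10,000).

$10,510,000

At 90% one-sided, z = 1.282.
VaR = z·σ = 1.282 × 4.1% = 5.256%.
On $200,000,000: 0.05256 × $200,000,000 = $10,512,000.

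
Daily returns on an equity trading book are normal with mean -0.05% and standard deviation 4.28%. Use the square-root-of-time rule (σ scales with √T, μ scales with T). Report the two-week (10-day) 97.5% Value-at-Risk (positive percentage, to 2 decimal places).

27.03%

At 97.5%, z = 1.960.
σ_{10d} = 4.28% × √10 = 13.535%; μ_{10d} = 10 × -0.05% = -0.500%.
VaR = −(-0.500%) + 1.960 × 13.535% = 27.029%.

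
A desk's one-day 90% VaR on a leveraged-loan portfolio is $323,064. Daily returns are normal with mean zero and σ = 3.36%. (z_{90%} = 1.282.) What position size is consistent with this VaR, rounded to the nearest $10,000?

$7,500,000

VaR as a fraction of value: z·σ = 1.282 × 3.36% = 4.30752%.
Position = $323,064 / 0.0430752 = $7,500,000.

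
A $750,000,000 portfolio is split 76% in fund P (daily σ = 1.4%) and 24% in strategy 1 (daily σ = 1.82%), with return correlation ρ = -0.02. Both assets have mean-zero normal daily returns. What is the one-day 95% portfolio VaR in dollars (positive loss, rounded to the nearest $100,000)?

σ_p² = 0.76²·1.4² + 0.24²·1.82² + 2·-0.02·0.76·0.24·1.4·1.82 = 1.3043 (%²).
σ_p = √1.3043 = 1.142%.
At 95%, z = 1.645.
VaR = 1.645 × 1.142% = 1.879%; on $750,000,000 that is $14,092,500.

$14,100,000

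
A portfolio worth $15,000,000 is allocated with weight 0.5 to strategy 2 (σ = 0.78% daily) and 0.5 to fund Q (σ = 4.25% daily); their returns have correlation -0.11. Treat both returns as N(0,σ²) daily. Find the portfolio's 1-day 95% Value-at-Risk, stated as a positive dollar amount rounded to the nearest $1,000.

σ_p² = 0.5²·0.78² + 0.5²·4.25² + 2·-0.11·0.5·0.5·0.78·4.25 = 4.4854 (%²).
σ_p = √4.4854 = 2.118%.
At 95%, z = 1.645.
VaR = 1.645 × 2.118% = 3.484%; on $15,000,000 that is $522,600.

$523,000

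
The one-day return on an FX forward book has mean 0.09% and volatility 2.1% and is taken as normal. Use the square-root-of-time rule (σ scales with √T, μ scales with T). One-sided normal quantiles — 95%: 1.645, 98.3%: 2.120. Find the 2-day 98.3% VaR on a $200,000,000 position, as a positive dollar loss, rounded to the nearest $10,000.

σ_{2d} = 2.1% × √2 = 2.970%; μ_{2d} = 2 × 0.09% = 0.180%.
VaR = −(0.180%) + 2.120 × 2.970% = 6.116%.
On $200,000,000: 0.06116 × $200,000,000 = $12,232,000.

$12,230,000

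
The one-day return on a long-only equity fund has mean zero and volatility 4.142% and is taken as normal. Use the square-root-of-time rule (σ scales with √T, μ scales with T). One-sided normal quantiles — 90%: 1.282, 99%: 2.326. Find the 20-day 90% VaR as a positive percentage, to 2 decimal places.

23.75%

σ_{20d} = 4.142% × √20 = 18.524%.
VaR = 1.282 × 18.524% = 23.748%.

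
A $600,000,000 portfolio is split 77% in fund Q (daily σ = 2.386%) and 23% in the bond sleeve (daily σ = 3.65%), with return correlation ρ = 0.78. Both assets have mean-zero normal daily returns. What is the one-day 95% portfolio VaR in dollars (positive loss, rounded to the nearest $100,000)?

$25,100,000

σ_p² = 0.77²·2.386² + 0.23²·3.65² + 2·0.78·0.77·0.23·2.386·3.65 = 6.4862 (%²).
σ_p = √6.4862 = 2.547%.
At 95%, z = 1.645.
VaR = 1.645 × 2.547% = 4.190%; on $600,000,000 that is $25,140,000.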